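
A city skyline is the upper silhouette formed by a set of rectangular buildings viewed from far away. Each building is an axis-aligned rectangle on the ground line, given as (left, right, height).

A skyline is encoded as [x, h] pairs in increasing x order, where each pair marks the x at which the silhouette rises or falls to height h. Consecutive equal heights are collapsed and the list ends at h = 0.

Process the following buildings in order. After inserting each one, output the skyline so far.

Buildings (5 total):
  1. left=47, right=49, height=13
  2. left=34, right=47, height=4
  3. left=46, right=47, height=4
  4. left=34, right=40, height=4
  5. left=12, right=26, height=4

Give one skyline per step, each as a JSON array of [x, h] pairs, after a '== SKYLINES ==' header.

== SKYLINES ==
[[47,13],[49,0]]
[[34,4],[47,13],[49,0]]
[[34,4],[47,13],[49,0]]
[[34,4],[47,13],[49,0]]
[[12,4],[26,0],[34,4],[47,13],[49,0]]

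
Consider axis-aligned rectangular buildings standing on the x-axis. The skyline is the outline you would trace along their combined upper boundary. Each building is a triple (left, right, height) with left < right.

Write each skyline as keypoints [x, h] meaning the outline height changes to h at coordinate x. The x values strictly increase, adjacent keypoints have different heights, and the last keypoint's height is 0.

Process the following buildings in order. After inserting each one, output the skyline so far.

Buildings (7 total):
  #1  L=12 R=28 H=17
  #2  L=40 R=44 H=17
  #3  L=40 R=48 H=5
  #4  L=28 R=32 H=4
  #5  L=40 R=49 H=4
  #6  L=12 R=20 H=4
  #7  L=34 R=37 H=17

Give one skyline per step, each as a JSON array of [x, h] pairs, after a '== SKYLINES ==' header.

== SKYLINES ==
[[12,17],[28,0]]
[[12,17],[28,0],[40,17],[44,0]]
[[12,17],[28,0],[40,17],[44,5],[48,0]]
[[12,17],[28,4],[32,0],[40,17],[44,5],[48,0]]
[[12,17],[28,4],[32,0],[40,17],[44,5],[48,4],[49,0]]
[[12,17],[28,4],[32,0],[40,17],[44,5],[48,4],[49,0]]
[[12,17],[28,4],[32,0],[34,17],[37,0],[40,17],[44,5],[48,4],[49,0]]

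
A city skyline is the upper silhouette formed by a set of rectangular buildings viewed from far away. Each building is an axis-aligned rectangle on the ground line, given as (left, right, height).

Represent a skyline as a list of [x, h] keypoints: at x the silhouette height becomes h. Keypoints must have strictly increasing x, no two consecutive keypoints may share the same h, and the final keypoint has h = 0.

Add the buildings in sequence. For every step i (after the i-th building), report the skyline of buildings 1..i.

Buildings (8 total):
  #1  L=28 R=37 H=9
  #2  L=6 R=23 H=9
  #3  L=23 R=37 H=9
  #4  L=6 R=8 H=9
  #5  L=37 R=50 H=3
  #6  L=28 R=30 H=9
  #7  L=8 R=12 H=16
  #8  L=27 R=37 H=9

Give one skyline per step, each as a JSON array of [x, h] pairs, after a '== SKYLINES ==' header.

== SKYLINES ==
[[28,9],[37,0]]
[[6,9],[23,0],[28,9],[37,0]]
[[6,9],[37,0]]
[[6,9],[37,0]]
[[6,9],[37,3],[50,0]]
[[6,9],[37,3],[50,0]]
[[6,9],[8,16],[12,9],[37,3],[50,0]]
[[6,9],[8,16],[12,9],[37,3],[50,0]]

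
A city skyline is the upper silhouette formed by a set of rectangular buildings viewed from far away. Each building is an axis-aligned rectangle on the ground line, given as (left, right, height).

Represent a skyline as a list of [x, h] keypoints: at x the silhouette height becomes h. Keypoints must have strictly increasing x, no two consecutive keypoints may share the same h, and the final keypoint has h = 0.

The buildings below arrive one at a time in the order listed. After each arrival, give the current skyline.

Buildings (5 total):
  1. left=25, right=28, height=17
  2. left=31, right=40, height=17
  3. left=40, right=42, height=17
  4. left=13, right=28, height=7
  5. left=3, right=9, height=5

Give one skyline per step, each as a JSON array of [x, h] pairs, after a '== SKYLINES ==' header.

== SKYLINES ==
[[25,17],[28,0]]
[[25,17],[28,0],[31,17],[40,0]]
[[25,17],[28,0],[31,17],[42,0]]
[[13,7],[25,17],[28,0],[31,17],[42,0]]
[[3,5],[9,0],[13,7],[25,17],[28,0],[31,17],[42,0]]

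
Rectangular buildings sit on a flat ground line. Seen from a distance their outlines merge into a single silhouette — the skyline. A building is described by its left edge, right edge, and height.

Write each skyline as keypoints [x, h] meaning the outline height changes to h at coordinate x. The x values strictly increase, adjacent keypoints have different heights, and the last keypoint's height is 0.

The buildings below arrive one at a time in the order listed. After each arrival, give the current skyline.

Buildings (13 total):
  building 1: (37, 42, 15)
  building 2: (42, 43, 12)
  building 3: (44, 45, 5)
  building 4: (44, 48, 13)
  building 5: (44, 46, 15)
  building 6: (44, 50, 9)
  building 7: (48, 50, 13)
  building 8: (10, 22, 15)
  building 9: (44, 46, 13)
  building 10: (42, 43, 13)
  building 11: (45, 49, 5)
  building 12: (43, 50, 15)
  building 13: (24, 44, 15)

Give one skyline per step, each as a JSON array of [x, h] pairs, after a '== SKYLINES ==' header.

== SKYLINES ==
[[37,15],[42,0]]
[[37,15],[42,12],[43,0]]
[[37,15],[42,12],[43,0],[44,5],[45,0]]
[[37,15],[42,12],[43,0],[44,13],[48,0]]
[[37,15],[42,12],[43,0],[44,15],[46,13],[48,0]]
[[37,15],[42,12],[43,0],[44,15],[46,13],[48,9],[50,0]]
[[37,15],[42,12],[43,0],[44,15],[46,13],[50,0]]
[[10,15],[22,0],[37,15],[42,12],[43,0],[44,15],[46,13],[50,0]]
[[10,15],[22,0],[37,15],[42,12],[43,0],[44,15],[46,13],[50,0]]
[[10,15],[22,0],[37,15],[42,13],[43,0],[44,15],[46,13],[50,0]]
[[10,15],[22,0],[37,15],[42,13],[43,0],[44,15],[46,13],[50,0]]
[[10,15],[22,0],[37,15],[42,13],[43,15],[50,0]]
[[10,15],[22,0],[24,15],[50,0]]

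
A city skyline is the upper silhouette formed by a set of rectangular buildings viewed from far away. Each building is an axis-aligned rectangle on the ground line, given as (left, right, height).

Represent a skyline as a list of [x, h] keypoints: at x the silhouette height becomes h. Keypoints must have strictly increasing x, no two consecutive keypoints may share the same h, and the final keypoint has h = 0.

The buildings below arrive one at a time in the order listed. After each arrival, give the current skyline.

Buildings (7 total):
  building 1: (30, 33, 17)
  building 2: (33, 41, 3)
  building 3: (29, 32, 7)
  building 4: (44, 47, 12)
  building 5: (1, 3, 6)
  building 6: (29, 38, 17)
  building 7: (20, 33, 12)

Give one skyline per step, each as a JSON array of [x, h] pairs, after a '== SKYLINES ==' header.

== SKYLINES ==
[[30,17],[33,0]]
[[30,17],[33,3],[41,0]]
[[29,7],[30,17],[33,3],[41,0]]
[[29,7],[30,17],[33,3],[41,0],[44,12],[47,0]]
[[1,6],[3,0],[29,7],[30,17],[33,3],[41,0],[44,12],[47,0]]
[[1,6],[3,0],[29,17],[38,3],[41,0],[44,12],[47,0]]
[[1,6],[3,0],[20,12],[29,17],[38,3],[41,0],[44,12],[47,0]]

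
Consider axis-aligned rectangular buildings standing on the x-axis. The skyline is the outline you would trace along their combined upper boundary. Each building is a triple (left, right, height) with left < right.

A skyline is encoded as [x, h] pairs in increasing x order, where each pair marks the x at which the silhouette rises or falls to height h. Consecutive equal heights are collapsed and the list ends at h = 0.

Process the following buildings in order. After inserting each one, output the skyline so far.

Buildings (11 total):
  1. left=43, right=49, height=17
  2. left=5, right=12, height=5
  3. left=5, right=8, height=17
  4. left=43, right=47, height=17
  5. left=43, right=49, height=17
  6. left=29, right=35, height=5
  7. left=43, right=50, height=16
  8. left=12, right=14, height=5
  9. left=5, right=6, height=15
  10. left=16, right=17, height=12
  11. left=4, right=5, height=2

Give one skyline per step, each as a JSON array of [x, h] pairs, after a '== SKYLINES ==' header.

== SKYLINES ==
[[43,17],[49,0]]
[[5,5],[12,0],[43,17],[49,0]]
[[5,17],[8,5],[12,0],[43,17],[49,0]]
[[5,17],[8,5],[12,0],[43,17],[49,0]]
[[5,17],[8,5],[12,0],[43,17],[49,0]]
[[5,17],[8,5],[12,0],[29,5],[35,0],[43,17],[49,0]]
[[5,17],[8,5],[12,0],[29,5],[35,0],[43,17],[49,16],[50,0]]
[[5,17],[8,5],[14,0],[29,5],[35,0],[43,17],[49,16],[50,0]]
[[5,17],[8,5],[14,0],[29,5],[35,0],[43,17],[49,16],[50,0]]
[[5,17],[8,5],[14,0],[16,12],[17,0],[29,5],[35,0],[43,17],[49,16],[50,0]]
[[4,2],[5,17],[8,5],[14,0],[16,12],[17,0],[29,5],[35,0],[43,17],[49,16],[50,0]]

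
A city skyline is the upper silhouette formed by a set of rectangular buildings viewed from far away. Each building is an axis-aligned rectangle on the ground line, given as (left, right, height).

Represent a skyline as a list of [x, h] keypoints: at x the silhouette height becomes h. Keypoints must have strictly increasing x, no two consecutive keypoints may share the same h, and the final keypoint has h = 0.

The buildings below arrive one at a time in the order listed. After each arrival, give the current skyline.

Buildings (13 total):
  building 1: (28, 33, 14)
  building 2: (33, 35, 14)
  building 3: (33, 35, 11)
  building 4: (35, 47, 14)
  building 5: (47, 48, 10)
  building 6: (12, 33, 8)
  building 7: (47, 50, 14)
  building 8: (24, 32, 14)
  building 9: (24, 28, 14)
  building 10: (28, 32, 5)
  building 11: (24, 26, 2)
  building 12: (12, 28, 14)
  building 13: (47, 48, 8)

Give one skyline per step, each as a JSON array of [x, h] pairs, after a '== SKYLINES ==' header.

== SKYLINES ==
[[28,14],[33,0]]
[[28,14],[35,0]]
[[28,14],[35,0]]
[[28,14],[47,0]]
[[28,14],[47,10],[48,0]]
[[12,8],[28,14],[47,10],[48,0]]
[[12,8],[28,14],[50,0]]
[[12,8],[24,14],[50,0]]
[[12,8],[24,14],[50,0]]
[[12,8],[24,14],[50,0]]
[[12,8],[24,14],[50,0]]
[[12,14],[50,0]]
[[12,14],[50,0]]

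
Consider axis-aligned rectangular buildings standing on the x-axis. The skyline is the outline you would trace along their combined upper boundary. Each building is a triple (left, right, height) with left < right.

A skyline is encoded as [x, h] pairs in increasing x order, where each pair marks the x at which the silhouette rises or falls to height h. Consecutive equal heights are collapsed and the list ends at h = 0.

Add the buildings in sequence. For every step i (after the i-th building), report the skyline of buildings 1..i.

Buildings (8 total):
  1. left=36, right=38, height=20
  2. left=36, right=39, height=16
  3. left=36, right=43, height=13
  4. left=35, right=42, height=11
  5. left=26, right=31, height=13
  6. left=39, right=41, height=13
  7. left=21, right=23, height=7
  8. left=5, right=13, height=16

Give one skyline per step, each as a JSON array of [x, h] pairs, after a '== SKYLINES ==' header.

== SKYLINES ==
[[36,20],[38,0]]
[[36,20],[38,16],[39,0]]
[[36,20],[38,16],[39,13],[43,0]]
[[35,11],[36,20],[38,16],[39,13],[43,0]]
[[26,13],[31,0],[35,11],[36,20],[38,16],[39,13],[43,0]]
[[26,13],[31,0],[35,11],[36,20],[38,16],[39,13],[43,0]]
[[21,7],[23,0],[26,13],[31,0],[35,11],[36,20],[38,16],[39,13],[43,0]]
[[5,16],[13,0],[21,7],[23,0],[26,13],[31,0],[35,11],[36,20],[38,16],[39,13],[43,0]]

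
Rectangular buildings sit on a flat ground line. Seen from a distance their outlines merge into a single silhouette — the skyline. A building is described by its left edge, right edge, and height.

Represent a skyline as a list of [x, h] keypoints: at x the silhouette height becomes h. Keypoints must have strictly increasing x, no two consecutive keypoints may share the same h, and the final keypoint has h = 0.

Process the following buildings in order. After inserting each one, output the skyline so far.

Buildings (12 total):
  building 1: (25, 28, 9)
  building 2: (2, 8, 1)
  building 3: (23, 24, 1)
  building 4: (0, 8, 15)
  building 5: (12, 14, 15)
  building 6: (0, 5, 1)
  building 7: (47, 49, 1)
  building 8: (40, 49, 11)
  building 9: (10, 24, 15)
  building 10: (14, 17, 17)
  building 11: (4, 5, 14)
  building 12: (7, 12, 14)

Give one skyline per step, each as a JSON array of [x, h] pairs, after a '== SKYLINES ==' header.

== SKYLINES ==
[[25,9],[28,0]]
[[2,1],[8,0],[25,9],[28,0]]
[[2,1],[8,0],[23,1],[24,0],[25,9],[28,0]]
[[0,15],[8,0],[23,1],[24,0],[25,9],[28,0]]
[[0,15],[8,0],[12,15],[14,0],[23,1],[24,0],[25,9],[28,0]]
[[0,15],[8,0],[12,15],[14,0],[23,1],[24,0],[25,9],[28,0]]
[[0,15],[8,0],[12,15],[14,0],[23,1],[24,0],[25,9],[28,0],[47,1],[49,0]]
[[0,15],[8,0],[12,15],[14,0],[23,1],[24,0],[25,9],[28,0],[40,11],[49,0]]
[[0,15],[8,0],[10,15],[24,0],[25,9],[28,0],[40,11],[49,0]]
[[0,15],[8,0],[10,15],[14,17],[17,15],[24,0],[25,9],[28,0],[40,11],[49,0]]
[[0,15],[8,0],[10,15],[14,17],[17,15],[24,0],[25,9],[28,0],[40,11],[49,0]]
[[0,15],[8,14],[10,15],[14,17],[17,15],[24,0],[25,9],[28,0],[40,11],[49,0]]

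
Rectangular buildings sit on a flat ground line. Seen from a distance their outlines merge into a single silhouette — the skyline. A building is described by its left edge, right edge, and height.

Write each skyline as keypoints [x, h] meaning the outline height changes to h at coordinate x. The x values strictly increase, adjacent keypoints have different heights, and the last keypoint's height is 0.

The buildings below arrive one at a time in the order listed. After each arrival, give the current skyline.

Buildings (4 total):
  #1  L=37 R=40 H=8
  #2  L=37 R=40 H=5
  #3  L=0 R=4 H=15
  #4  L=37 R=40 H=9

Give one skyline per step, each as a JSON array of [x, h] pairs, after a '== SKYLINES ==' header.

== SKYLINES ==
[[37,8],[40,0]]
[[37,8],[40,0]]
[[0,15],[4,0],[37,8],[40,0]]
[[0,15],[4,0],[37,9],[40,0]]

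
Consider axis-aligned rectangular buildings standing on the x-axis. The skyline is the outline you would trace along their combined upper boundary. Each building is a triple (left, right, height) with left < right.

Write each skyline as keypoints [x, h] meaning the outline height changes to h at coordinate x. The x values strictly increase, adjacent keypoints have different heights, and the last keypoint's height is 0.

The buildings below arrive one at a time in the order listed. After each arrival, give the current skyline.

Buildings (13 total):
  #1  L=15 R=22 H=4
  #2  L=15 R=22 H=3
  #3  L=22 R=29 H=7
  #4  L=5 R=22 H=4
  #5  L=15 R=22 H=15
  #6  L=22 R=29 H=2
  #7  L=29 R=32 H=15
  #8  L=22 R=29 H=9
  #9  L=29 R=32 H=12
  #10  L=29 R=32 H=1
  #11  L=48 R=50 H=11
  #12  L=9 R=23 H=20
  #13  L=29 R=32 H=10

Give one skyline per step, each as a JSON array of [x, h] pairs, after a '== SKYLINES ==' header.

== SKYLINES ==
[[15,4],[22,0]]
[[15,4],[22,0]]
[[15,4],[22,7],[29,0]]
[[5,4],[22,7],[29,0]]
[[5,4],[15,15],[22,7],[29,0]]
[[5,4],[15,15],[22,7],[29,0]]
[[5,4],[15,15],[22,7],[29,15],[32,0]]
[[5,4],[15,15],[22,9],[29,15],[32,0]]
[[5,4],[15,15],[22,9],[29,15],[32,0]]
[[5,4],[15,15],[22,9],[29,15],[32,0]]
[[5,4],[15,15],[22,9],[29,15],[32,0],[48,11],[50,0]]
[[5,4],[9,20],[23,9],[29,15],[32,0],[48,11],[50,0]]
[[5,4],[9,20],[23,9],[29,15],[32,0],[48,11],[50,0]]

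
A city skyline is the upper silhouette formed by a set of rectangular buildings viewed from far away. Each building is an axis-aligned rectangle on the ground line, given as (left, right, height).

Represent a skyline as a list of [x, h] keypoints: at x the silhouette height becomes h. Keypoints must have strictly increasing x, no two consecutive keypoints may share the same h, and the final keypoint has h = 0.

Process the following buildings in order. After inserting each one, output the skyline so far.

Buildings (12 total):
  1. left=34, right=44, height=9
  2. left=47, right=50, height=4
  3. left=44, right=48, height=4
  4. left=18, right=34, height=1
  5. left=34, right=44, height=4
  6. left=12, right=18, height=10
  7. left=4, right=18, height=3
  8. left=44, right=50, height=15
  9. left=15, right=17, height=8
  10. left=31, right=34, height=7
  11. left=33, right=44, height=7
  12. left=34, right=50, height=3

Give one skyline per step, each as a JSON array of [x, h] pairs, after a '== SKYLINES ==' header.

== SKYLINES ==
[[34,9],[44,0]]
[[34,9],[44,0],[47,4],[50,0]]
[[34,9],[44,4],[50,0]]
[[18,1],[34,9],[44,4],[50,0]]
[[18,1],[34,9],[44,4],[50,0]]
[[12,10],[18,1],[34,9],[44,4],[50,0]]
[[4,3],[12,10],[18,1],[34,9],[44,4],[50,0]]
[[4,3],[12,10],[18,1],[34,9],[44,15],[50,0]]
[[4,3],[12,10],[18,1],[34,9],[44,15],[50,0]]
[[4,3],[12,10],[18,1],[31,7],[34,9],[44,15],[50,0]]
[[4,3],[12,10],[18,1],[31,7],[34,9],[44,15],[50,0]]
[[4,3],[12,10],[18,1],[31,7],[34,9],[44,15],[50,0]]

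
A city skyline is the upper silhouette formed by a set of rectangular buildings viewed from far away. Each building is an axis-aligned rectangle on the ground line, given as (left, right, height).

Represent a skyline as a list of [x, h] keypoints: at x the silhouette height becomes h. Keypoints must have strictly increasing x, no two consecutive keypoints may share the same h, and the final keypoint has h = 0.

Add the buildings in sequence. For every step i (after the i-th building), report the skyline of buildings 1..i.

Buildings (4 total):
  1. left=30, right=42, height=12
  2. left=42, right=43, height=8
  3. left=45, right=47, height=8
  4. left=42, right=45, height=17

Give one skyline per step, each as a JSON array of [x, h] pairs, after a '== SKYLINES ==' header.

== SKYLINES ==
[[30,12],[42,0]]
[[30,12],[42,8],[43,0]]
[[30,12],[42,8],[43,0],[45,8],[47,0]]
[[30,12],[42,17],[45,8],[47,0]]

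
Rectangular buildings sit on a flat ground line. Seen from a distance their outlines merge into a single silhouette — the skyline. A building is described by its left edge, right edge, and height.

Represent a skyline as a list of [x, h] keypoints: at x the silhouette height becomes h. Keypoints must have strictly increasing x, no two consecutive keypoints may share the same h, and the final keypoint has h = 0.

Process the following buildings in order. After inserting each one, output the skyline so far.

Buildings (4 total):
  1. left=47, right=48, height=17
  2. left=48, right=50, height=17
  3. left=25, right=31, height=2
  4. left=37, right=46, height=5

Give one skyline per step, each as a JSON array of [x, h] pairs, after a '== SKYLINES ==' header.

== SKYLINES ==
[[47,17],[48,0]]
[[47,17],[50,0]]
[[25,2],[31,0],[47,17],[50,0]]
[[25,2],[31,0],[37,5],[46,0],[47,17],[50,0]]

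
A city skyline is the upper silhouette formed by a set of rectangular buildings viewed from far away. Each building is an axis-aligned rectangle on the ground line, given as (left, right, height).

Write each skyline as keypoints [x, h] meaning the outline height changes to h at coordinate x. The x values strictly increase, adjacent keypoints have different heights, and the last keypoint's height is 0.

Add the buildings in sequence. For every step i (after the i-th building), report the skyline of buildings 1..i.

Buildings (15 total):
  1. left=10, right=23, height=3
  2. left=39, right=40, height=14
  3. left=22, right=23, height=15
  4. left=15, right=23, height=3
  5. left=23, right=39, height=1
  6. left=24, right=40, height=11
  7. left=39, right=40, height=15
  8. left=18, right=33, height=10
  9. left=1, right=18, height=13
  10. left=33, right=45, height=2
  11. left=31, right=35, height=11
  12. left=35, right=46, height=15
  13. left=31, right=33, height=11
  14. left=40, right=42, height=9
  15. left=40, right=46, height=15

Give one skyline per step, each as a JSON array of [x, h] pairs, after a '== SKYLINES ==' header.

== SKYLINES ==
[[10,3],[23,0]]
[[10,3],[23,0],[39,14],[40,0]]
[[10,3],[22,15],[23,0],[39,14],[40,0]]
[[10,3],[22,15],[23,0],[39,14],[40,0]]
[[10,3],[22,15],[23,1],[39,14],[40,0]]
[[10,3],[22,15],[23,1],[24,11],[39,14],[40,0]]
[[10,3],[22,15],[23,1],[24,11],[39,15],[40,0]]
[[10,3],[18,10],[22,15],[23,10],[24,11],[39,15],[40,0]]
[[1,13],[18,10],[22,15],[23,10],[24,11],[39,15],[40,0]]
[[1,13],[18,10],[22,15],[23,10],[24,11],[39,15],[40,2],[45,0]]
[[1,13],[18,10],[22,15],[23,10],[24,11],[39,15],[40,2],[45,0]]
[[1,13],[18,10],[22,15],[23,10],[24,11],[35,15],[46,0]]
[[1,13],[18,10],[22,15],[23,10],[24,11],[35,15],[46,0]]
[[1,13],[18,10],[22,15],[23,10],[24,11],[35,15],[46,0]]
[[1,13],[18,10],[22,15],[23,10],[24,11],[35,15],[46,0]]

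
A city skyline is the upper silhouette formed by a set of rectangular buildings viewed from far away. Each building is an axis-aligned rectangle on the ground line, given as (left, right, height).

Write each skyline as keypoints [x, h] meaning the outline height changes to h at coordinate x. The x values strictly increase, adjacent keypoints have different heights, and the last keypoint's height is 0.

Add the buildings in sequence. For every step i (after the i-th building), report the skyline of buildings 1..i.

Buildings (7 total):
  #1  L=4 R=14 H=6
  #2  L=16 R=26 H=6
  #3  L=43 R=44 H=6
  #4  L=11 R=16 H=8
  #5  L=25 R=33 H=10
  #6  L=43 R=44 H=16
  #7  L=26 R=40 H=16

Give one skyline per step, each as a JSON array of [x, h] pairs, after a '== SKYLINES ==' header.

== SKYLINES ==
[[4,6],[14,0]]
[[4,6],[14,0],[16,6],[26,0]]
[[4,6],[14,0],[16,6],[26,0],[43,6],[44,0]]
[[4,6],[11,8],[16,6],[26,0],[43,6],[44,0]]
[[4,6],[11,8],[16,6],[25,10],[33,0],[43,6],[44,0]]
[[4,6],[11,8],[16,6],[25,10],[33,0],[43,16],[44,0]]
[[4,6],[11,8],[16,6],[25,10],[26,16],[40,0],[43,16],[44,0]]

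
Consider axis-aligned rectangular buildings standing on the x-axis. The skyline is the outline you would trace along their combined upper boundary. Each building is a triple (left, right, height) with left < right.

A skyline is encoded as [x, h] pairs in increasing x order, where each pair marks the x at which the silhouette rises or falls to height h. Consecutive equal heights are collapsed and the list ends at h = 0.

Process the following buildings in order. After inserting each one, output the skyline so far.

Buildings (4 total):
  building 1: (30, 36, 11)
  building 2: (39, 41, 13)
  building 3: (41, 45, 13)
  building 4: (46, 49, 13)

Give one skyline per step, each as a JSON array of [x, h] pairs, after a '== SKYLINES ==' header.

== SKYLINES ==
[[30,11],[36,0]]
[[30,11],[36,0],[39,13],[41,0]]
[[30,11],[36,0],[39,13],[45,0]]
[[30,11],[36,0],[39,13],[45,0],[46,13],[49,0]]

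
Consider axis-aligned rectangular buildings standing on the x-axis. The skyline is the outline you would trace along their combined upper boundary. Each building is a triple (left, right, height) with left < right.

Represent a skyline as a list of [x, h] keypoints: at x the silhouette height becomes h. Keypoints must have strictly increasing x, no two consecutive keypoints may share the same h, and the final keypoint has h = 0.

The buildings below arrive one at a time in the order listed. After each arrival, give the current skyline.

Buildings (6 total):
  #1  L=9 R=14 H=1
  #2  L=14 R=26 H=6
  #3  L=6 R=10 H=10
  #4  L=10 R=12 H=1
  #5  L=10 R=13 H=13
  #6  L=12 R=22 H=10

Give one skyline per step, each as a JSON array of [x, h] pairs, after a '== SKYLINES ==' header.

== SKYLINES ==
[[9,1],[14,0]]
[[9,1],[14,6],[26,0]]
[[6,10],[10,1],[14,6],[26,0]]
[[6,10],[10,1],[14,6],[26,0]]
[[6,10],[10,13],[13,1],[14,6],[26,0]]
[[6,10],[10,13],[13,10],[22,6],[26,0]]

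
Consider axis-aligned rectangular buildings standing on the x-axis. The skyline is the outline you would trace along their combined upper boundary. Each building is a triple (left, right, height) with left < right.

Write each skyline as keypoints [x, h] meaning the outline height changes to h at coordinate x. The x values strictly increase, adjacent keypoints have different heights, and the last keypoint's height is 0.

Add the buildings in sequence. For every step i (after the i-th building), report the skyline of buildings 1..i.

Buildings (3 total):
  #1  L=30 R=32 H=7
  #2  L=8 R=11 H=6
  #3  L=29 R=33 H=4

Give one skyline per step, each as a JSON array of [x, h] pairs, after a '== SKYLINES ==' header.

== SKYLINES ==
[[30,7],[32,0]]
[[8,6],[11,0],[30,7],[32,0]]
[[8,6],[11,0],[29,4],[30,7],[32,4],[33,0]]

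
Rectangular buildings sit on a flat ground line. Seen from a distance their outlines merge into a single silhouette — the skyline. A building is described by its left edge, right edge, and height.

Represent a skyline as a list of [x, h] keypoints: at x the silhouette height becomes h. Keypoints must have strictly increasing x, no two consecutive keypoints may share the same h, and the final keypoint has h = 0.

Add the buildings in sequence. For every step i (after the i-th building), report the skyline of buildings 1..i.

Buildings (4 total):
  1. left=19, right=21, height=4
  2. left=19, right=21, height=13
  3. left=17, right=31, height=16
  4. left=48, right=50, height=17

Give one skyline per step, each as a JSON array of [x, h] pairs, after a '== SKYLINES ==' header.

== SKYLINES ==
[[19,4],[21,0]]
[[19,13],[21,0]]
[[17,16],[31,0]]
[[17,16],[31,0],[48,17],[50,0]]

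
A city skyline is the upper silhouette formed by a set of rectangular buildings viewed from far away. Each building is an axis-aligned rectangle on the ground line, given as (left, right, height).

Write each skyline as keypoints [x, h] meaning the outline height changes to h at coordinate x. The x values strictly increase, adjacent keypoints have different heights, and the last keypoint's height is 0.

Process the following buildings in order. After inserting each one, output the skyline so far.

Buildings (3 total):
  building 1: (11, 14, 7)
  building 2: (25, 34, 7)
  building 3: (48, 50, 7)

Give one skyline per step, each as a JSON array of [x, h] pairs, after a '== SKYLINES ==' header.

== SKYLINES ==
[[11,7],[14,0]]
[[11,7],[14,0],[25,7],[34,0]]
[[11,7],[14,0],[25,7],[34,0],[48,7],[50,0]]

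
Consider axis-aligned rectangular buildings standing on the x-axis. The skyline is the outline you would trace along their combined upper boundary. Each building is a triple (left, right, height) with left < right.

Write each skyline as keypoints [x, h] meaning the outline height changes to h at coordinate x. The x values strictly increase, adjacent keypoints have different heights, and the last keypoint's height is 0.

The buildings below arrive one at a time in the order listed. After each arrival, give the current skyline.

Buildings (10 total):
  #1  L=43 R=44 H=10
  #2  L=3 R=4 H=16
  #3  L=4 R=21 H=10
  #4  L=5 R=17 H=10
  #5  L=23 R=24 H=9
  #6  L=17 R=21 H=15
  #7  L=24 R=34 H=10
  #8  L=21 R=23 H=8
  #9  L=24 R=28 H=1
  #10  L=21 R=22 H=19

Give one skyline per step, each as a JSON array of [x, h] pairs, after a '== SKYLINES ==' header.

== SKYLINES ==
[[43,10],[44,0]]
[[3,16],[4,0],[43,10],[44,0]]
[[3,16],[4,10],[21,0],[43,10],[44,0]]
[[3,16],[4,10],[21,0],[43,10],[44,0]]
[[3,16],[4,10],[21,0],[23,9],[24,0],[43,10],[44,0]]
[[3,16],[4,10],[17,15],[21,0],[23,9],[24,0],[43,10],[44,0]]
[[3,16],[4,10],[17,15],[21,0],[23,9],[24,10],[34,0],[43,10],[44,0]]
[[3,16],[4,10],[17,15],[21,8],[23,9],[24,10],[34,0],[43,10],[44,0]]
[[3,16],[4,10],[17,15],[21,8],[23,9],[24,10],[34,0],[43,10],[44,0]]
[[3,16],[4,10],[17,15],[21,19],[22,8],[23,9],[24,10],[34,0],[43,10],[44,0]]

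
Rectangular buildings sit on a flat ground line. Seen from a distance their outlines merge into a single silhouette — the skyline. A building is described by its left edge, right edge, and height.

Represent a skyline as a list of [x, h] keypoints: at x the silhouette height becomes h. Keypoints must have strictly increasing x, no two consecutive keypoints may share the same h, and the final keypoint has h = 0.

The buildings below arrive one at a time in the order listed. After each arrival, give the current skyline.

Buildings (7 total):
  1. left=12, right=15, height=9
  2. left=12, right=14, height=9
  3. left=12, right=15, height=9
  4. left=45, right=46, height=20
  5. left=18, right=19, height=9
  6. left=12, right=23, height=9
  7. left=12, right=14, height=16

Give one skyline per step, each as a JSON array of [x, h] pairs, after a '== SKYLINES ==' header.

== SKYLINES ==
[[12,9],[15,0]]
[[12,9],[15,0]]
[[12,9],[15,0]]
[[12,9],[15,0],[45,20],[46,0]]
[[12,9],[15,0],[18,9],[19,0],[45,20],[46,0]]
[[12,9],[23,0],[45,20],[46,0]]
[[12,16],[14,9],[23,0],[45,20],[46,0]]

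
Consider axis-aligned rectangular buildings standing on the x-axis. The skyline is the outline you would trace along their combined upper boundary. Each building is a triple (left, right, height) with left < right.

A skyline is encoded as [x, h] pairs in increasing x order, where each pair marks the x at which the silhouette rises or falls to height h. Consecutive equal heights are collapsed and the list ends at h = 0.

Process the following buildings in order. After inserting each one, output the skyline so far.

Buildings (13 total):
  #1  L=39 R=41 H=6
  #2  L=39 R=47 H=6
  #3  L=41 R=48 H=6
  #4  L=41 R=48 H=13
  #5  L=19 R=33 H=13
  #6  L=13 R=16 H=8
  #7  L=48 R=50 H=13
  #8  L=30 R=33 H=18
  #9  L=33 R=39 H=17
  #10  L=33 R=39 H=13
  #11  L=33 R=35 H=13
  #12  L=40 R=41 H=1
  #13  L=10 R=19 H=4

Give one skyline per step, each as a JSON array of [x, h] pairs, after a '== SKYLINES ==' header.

== SKYLINES ==
[[39,6],[41,0]]
[[39,6],[47,0]]
[[39,6],[48,0]]
[[39,6],[41,13],[48,0]]
[[19,13],[33,0],[39,6],[41,13],[48,0]]
[[13,8],[16,0],[19,13],[33,0],[39,6],[41,13],[48,0]]
[[13,8],[16,0],[19,13],[33,0],[39,6],[41,13],[50,0]]
[[13,8],[16,0],[19,13],[30,18],[33,0],[39,6],[41,13],[50,0]]
[[13,8],[16,0],[19,13],[30,18],[33,17],[39,6],[41,13],[50,0]]
[[13,8],[16,0],[19,13],[30,18],[33,17],[39,6],[41,13],[50,0]]
[[13,8],[16,0],[19,13],[30,18],[33,17],[39,6],[41,13],[50,0]]
[[13,8],[16,0],[19,13],[30,18],[33,17],[39,6],[41,13],[50,0]]
[[10,4],[13,8],[16,4],[19,13],[30,18],[33,17],[39,6],[41,13],[50,0]]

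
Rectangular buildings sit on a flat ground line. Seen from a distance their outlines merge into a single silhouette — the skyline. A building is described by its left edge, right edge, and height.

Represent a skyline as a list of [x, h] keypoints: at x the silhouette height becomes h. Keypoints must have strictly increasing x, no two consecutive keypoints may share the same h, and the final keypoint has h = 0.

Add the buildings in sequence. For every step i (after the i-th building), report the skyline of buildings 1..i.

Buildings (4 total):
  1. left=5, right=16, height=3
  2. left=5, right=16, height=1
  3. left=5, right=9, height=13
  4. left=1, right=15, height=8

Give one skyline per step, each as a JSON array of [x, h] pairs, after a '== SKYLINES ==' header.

== SKYLINES ==
[[5,3],[16,0]]
[[5,3],[16,0]]
[[5,13],[9,3],[16,0]]
[[1,8],[5,13],[9,8],[15,3],[16,0]]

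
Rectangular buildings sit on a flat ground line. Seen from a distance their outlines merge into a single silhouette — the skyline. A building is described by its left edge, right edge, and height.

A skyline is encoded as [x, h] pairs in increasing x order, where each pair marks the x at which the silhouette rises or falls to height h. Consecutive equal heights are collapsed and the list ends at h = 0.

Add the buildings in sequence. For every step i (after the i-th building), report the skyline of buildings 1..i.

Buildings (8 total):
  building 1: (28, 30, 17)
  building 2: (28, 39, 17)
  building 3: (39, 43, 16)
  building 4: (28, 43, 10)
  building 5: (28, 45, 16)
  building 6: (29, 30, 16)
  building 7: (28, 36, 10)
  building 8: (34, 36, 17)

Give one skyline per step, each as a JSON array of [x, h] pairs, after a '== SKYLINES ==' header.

== SKYLINES ==
[[28,17],[30,0]]
[[28,17],[39,0]]
[[28,17],[39,16],[43,0]]
[[28,17],[39,16],[43,0]]
[[28,17],[39,16],[45,0]]
[[28,17],[39,16],[45,0]]
[[28,17],[39,16],[45,0]]
[[28,17],[39,16],[45,0]]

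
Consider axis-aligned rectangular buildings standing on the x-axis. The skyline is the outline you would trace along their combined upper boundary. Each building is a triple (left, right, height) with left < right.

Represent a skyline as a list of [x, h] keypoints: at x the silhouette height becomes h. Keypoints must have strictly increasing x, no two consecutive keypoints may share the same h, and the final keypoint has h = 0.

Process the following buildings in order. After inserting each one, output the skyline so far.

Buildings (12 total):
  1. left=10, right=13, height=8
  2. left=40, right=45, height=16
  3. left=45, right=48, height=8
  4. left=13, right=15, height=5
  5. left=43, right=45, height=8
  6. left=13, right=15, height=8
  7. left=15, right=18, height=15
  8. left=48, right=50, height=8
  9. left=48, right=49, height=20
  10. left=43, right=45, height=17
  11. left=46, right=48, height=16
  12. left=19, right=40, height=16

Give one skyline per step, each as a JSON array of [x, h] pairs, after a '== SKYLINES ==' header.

== SKYLINES ==
[[10,8],[13,0]]
[[10,8],[13,0],[40,16],[45,0]]
[[10,8],[13,0],[40,16],[45,8],[48,0]]
[[10,8],[13,5],[15,0],[40,16],[45,8],[48,0]]
[[10,8],[13,5],[15,0],[40,16],[45,8],[48,0]]
[[10,8],[15,0],[40,16],[45,8],[48,0]]
[[10,8],[15,15],[18,0],[40,16],[45,8],[48,0]]
[[10,8],[15,15],[18,0],[40,16],[45,8],[50,0]]
[[10,8],[15,15],[18,0],[40,16],[45,8],[48,20],[49,8],[50,0]]
[[10,8],[15,15],[18,0],[40,16],[43,17],[45,8],[48,20],[49,8],[50,0]]
[[10,8],[15,15],[18,0],[40,16],[43,17],[45,8],[46,16],[48,20],[49,8],[50,0]]
[[10,8],[15,15],[18,0],[19,16],[43,17],[45,8],[46,16],[48,20],[49,8],[50,0]]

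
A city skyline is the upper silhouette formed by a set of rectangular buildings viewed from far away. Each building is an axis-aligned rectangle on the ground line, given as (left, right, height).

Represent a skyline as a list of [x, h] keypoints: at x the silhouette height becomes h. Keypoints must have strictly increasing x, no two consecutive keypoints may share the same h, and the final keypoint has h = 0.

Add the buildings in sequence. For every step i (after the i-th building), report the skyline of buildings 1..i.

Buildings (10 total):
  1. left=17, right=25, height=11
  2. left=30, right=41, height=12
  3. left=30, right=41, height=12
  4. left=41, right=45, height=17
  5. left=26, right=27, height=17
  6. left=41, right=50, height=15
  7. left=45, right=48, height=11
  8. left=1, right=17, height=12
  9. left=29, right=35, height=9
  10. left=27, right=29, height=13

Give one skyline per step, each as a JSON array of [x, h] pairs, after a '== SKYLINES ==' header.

== SKYLINES ==
[[17,11],[25,0]]
[[17,11],[25,0],[30,12],[41,0]]
[[17,11],[25,0],[30,12],[41,0]]
[[17,11],[25,0],[30,12],[41,17],[45,0]]
[[17,11],[25,0],[26,17],[27,0],[30,12],[41,17],[45,0]]
[[17,11],[25,0],[26,17],[27,0],[30,12],[41,17],[45,15],[50,0]]
[[17,11],[25,0],[26,17],[27,0],[30,12],[41,17],[45,15],[50,0]]
[[1,12],[17,11],[25,0],[26,17],[27,0],[30,12],[41,17],[45,15],[50,0]]
[[1,12],[17,11],[25,0],[26,17],[27,0],[29,9],[30,12],[41,17],[45,15],[50,0]]
[[1,12],[17,11],[25,0],[26,17],[27,13],[29,9],[30,12],[41,17],[45,15],[50,0]]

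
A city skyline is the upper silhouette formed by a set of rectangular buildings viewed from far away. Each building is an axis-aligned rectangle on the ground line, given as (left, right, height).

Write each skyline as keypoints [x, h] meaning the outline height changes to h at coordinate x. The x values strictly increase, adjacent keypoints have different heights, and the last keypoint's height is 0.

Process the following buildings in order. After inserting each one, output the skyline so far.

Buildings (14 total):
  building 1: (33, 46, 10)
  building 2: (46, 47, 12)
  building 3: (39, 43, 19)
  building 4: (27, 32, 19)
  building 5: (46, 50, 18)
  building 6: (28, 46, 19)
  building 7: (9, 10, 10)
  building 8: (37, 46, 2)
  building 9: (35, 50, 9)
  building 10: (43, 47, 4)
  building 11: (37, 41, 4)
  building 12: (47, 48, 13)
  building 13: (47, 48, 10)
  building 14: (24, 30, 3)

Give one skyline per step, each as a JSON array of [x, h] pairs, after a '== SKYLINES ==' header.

== SKYLINES ==
[[33,10],[46,0]]
[[33,10],[46,12],[47,0]]
[[33,10],[39,19],[43,10],[46,12],[47,0]]
[[27,19],[32,0],[33,10],[39,19],[43,10],[46,12],[47,0]]
[[27,19],[32,0],[33,10],[39,19],[43,10],[46,18],[50,0]]
[[27,19],[46,18],[50,0]]
[[9,10],[10,0],[27,19],[46,18],[50,0]]
[[9,10],[10,0],[27,19],[46,18],[50,0]]
[[9,10],[10,0],[27,19],[46,18],[50,0]]
[[9,10],[10,0],[27,19],[46,18],[50,0]]
[[9,10],[10,0],[27,19],[46,18],[50,0]]
[[9,10],[10,0],[27,19],[46,18],[50,0]]
[[9,10],[10,0],[27,19],[46,18],[50,0]]
[[9,10],[10,0],[24,3],[27,19],[46,18],[50,0]]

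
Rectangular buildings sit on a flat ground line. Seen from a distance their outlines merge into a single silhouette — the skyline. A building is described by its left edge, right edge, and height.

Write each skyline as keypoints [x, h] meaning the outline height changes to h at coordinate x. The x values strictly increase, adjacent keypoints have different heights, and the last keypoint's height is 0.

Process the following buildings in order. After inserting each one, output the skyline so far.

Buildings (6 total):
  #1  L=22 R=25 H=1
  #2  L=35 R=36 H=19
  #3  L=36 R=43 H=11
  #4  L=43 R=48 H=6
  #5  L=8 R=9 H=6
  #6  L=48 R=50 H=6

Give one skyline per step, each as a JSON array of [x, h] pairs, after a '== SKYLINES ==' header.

== SKYLINES ==
[[22,1],[25,0]]
[[22,1],[25,0],[35,19],[36,0]]
[[22,1],[25,0],[35,19],[36,11],[43,0]]
[[22,1],[25,0],[35,19],[36,11],[43,6],[48,0]]
[[8,6],[9,0],[22,1],[25,0],[35,19],[36,11],[43,6],[48,0]]
[[8,6],[9,0],[22,1],[25,0],[35,19],[36,11],[43,6],[50,0]]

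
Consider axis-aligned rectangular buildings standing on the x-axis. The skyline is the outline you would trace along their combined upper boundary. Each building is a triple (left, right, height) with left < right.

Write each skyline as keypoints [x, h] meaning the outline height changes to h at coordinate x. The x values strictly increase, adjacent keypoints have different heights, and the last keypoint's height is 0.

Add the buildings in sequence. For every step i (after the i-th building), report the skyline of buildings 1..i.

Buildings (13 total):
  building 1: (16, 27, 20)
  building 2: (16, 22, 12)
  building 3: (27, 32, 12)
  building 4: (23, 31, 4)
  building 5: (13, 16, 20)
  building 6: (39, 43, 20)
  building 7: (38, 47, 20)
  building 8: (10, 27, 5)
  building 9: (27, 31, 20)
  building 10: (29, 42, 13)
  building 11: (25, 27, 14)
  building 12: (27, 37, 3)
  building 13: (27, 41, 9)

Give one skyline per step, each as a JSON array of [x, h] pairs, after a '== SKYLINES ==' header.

== SKYLINES ==
[[16,20],[27,0]]
[[16,20],[27,0]]
[[16,20],[27,12],[32,0]]
[[16,20],[27,12],[32,0]]
[[13,20],[27,12],[32,0]]
[[13,20],[27,12],[32,0],[39,20],[43,0]]
[[13,20],[27,12],[32,0],[38,20],[47,0]]
[[10,5],[13,20],[27,12],[32,0],[38,20],[47,0]]
[[10,5],[13,20],[31,12],[32,0],[38,20],[47,0]]
[[10,5],[13,20],[31,13],[38,20],[47,0]]
[[10,5],[13,20],[31,13],[38,20],[47,0]]
[[10,5],[13,20],[31,13],[38,20],[47,0]]
[[10,5],[13,20],[31,13],[38,20],[47,0]]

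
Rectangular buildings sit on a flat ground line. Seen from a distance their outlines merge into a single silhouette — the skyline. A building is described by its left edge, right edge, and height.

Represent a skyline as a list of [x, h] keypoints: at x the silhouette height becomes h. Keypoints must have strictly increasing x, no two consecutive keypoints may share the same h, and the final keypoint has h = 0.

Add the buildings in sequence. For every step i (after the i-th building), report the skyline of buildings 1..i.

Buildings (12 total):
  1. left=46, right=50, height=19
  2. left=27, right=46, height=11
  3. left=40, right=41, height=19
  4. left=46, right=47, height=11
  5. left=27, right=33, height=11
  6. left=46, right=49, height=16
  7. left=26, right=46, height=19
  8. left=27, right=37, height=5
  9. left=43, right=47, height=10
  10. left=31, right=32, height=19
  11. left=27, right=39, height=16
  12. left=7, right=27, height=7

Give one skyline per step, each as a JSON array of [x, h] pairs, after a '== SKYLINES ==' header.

== SKYLINES ==
[[46,19],[50,0]]
[[27,11],[46,19],[50,0]]
[[27,11],[40,19],[41,11],[46,19],[50,0]]
[[27,11],[40,19],[41,11],[46,19],[50,0]]
[[27,11],[40,19],[41,11],[46,19],[50,0]]
[[27,11],[40,19],[41,11],[46,19],[50,0]]
[[26,19],[50,0]]
[[26,19],[50,0]]
[[26,19],[50,0]]
[[26,19],[50,0]]
[[26,19],[50,0]]
[[7,7],[26,19],[50,0]]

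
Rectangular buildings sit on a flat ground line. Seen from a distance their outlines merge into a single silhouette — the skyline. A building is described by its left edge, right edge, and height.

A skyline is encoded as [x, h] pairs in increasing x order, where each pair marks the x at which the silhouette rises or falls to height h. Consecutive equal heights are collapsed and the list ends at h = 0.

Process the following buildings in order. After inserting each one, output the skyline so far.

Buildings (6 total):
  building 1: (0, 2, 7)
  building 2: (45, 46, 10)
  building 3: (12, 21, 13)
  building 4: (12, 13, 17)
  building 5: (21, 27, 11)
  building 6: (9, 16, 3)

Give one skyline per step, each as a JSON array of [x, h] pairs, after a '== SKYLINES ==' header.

== SKYLINES ==
[[0,7],[2,0]]
[[0,7],[2,0],[45,10],[46,0]]
[[0,7],[2,0],[12,13],[21,0],[45,10],[46,0]]
[[0,7],[2,0],[12,17],[13,13],[21,0],[45,10],[46,0]]
[[0,7],[2,0],[12,17],[13,13],[21,11],[27,0],[45,10],[46,0]]
[[0,7],[2,0],[9,3],[12,17],[13,13],[21,11],[27,0],[45,10],[46,0]]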